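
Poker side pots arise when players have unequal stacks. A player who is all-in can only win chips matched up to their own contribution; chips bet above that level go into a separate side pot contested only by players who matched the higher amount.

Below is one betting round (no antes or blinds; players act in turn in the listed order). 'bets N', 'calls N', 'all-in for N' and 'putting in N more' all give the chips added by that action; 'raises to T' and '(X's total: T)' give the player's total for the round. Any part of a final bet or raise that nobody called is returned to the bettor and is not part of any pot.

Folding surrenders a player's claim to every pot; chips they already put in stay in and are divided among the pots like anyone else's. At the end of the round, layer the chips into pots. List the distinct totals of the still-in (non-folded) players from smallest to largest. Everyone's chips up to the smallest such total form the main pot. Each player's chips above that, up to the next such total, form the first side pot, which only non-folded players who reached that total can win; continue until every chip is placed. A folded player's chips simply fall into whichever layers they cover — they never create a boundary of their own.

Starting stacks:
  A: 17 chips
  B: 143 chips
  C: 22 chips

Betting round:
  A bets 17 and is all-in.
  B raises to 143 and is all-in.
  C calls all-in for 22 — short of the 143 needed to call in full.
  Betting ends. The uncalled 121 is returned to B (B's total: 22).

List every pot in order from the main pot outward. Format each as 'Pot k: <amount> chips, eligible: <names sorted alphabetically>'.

Contributions (after 121 returned to B): A=17, B=22, C=22
Pot levels (distinct totals of non-folded players): 17, 22
Layer 1-17: 17 each from A, B, C = 17*3 = 51 chips; eligible A, B, C
Layer 18-22: 5 each from B, C = 5*2 = 10 chips; eligible B, C

Pot 1: 51 chips, eligible: A, B, C
Pot 2: 10 chips, eligible: B, C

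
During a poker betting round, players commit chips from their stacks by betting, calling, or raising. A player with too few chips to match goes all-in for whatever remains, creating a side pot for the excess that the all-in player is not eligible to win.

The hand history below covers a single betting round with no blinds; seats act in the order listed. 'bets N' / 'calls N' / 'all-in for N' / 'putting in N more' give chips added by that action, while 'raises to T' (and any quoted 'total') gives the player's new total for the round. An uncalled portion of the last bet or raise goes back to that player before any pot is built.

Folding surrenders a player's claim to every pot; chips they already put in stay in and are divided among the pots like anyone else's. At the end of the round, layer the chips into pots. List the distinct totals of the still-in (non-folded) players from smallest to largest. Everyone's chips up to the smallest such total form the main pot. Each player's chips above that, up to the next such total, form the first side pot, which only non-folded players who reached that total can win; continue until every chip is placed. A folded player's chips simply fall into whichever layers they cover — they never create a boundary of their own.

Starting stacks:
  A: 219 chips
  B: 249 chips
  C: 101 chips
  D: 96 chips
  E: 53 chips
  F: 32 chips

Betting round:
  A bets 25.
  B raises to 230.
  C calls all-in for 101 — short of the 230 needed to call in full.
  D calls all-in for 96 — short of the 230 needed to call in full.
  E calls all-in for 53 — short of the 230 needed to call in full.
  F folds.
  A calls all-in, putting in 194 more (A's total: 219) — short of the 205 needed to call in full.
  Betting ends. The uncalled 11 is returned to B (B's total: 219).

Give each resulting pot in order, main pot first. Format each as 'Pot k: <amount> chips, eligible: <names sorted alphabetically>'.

Pot 1: 265 chips, eligible: A, B, C, D, E
Pot 2: 172 chips, eligible: A, B, C, D
Pot 3: 15 chips, eligible: A, B, C
Pot 4: 236 chips, eligible: A, B

Derivation:
Contributions (after 11 returned to B): A=219, B=219, C=101, D=96, E=53
Folded: F
Pot levels (distinct totals of non-folded players): 53, 96, 101, 219
Layer 1-53: 53 each from A, B, C, D, E = 53*5 = 265 chips; eligible A, B, C, D, E
Layer 54-96: 43 each from A, B, C, D = 43*4 = 172 chips; eligible A, B, C, D
Layer 97-101: 5 each from A, B, C = 5*3 = 15 chips; eligible A, B, C
Layer 102-219: 118 each from A, B = 118*2 = 236 chips; eligible A, B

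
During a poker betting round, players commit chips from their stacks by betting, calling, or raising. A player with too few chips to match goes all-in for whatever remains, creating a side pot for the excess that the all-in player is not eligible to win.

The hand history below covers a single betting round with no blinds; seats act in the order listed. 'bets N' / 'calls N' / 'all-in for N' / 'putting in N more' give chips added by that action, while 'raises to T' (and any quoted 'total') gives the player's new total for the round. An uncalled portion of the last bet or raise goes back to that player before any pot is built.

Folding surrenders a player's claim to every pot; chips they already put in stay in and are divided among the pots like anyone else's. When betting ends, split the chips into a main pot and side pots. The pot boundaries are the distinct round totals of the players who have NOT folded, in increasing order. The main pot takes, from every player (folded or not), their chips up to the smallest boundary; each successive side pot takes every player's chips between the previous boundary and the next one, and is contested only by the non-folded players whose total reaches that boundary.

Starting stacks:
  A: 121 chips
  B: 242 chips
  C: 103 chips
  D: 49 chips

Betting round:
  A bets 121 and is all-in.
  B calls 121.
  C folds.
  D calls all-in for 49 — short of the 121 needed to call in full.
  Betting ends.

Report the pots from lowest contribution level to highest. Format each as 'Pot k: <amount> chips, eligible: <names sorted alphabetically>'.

Contributions: A=121, B=121, D=49
Folded: C
Pot levels (distinct totals of non-folded players): 49, 121
Layer 1-49: 49 each from A, B, D = 49*3 = 147 chips; eligible A, B, D
Layer 50-121: 72 each from A, B = 72*2 = 144 chips; eligible A, B

Pot 1: 147 chips, eligible: A, B, D
Pot 2: 144 chips, eligible: A, B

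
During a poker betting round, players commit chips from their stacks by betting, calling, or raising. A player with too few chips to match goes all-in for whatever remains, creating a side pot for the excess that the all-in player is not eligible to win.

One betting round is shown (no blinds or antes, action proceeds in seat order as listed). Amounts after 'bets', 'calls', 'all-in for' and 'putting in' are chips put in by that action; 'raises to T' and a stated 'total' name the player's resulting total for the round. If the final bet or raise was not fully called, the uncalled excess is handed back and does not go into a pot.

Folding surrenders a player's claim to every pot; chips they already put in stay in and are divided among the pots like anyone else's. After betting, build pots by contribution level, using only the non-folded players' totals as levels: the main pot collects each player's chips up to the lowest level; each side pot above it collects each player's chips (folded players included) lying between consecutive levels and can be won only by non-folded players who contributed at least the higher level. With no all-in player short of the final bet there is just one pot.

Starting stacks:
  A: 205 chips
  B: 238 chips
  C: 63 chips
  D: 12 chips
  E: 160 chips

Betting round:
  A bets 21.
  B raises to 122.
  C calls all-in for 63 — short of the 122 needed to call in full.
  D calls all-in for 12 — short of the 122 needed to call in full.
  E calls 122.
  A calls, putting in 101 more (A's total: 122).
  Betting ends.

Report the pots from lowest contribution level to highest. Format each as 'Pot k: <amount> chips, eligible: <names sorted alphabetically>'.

Contributions: A=122, B=122, C=63, D=12, E=122
Pot levels (distinct totals of non-folded players): 12, 63, 122
Layer 1-12: 12 each from A, B, C, D, E = 12*5 = 60 chips; eligible A, B, C, D, E
Layer 13-63: 51 each from A, B, C, E = 51*4 = 204 chips; eligible A, B, C, E
Layer 64-122: 59 each from A, B, E = 59*3 = 177 chips; eligible A, B, E

Pot 1: 60 chips, eligible: A, B, C, D, E
Pot 2: 204 chips, eligible: A, B, C, E
Pot 3: 177 chips, eligible: A, B, E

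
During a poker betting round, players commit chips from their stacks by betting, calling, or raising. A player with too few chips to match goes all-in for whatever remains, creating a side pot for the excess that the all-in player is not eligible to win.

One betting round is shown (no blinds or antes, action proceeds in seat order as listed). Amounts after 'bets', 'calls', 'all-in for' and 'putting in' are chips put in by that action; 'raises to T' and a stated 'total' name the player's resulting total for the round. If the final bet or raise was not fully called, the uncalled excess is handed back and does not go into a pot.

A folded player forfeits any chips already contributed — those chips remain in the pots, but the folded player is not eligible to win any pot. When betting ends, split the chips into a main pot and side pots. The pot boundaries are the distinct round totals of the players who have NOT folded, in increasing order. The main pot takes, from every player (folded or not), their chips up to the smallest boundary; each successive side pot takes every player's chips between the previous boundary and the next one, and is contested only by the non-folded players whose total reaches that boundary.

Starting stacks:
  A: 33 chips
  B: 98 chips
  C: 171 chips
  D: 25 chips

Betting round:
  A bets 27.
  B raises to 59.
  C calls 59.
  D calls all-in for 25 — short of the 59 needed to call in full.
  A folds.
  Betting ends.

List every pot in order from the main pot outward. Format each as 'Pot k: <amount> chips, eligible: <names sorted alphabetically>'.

Pot 1: 100 chips, eligible: B, C, D
Pot 2: 70 chips, eligible: B, C

Derivation:
Contributions: A=27, B=59, C=59, D=25
Folded: A
Pot levels (distinct totals of non-folded players): 25, 59
Layer 1-25: 25 each from A, B, C, D = 25*4 = 100 chips; eligible B, C, D
Layer 26-59: A 2 + B 34 + C 34 = 70 chips; eligible B, C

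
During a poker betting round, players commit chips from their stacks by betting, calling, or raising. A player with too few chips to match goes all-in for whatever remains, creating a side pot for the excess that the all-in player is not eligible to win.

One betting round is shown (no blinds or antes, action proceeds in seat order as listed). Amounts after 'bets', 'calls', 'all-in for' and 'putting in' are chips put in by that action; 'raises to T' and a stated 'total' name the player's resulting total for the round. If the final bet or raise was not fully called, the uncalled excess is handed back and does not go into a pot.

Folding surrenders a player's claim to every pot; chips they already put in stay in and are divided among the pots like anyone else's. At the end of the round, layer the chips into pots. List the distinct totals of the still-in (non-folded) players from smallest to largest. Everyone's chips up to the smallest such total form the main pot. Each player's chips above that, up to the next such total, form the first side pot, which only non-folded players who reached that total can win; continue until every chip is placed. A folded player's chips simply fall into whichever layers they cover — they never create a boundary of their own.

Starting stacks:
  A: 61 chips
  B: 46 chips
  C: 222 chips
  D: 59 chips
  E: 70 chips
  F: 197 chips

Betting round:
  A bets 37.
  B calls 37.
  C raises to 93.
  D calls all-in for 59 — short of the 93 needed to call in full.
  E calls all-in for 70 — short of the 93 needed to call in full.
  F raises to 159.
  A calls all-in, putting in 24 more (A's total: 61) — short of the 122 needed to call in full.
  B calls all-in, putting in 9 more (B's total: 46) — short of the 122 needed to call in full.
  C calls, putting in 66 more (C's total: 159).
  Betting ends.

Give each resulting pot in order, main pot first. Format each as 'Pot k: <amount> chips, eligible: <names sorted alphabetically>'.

Contributions: A=61, B=46, C=159, D=59, E=70, F=159
Pot levels (distinct totals of non-folded players): 46, 59, 61, 70, 159
Layer 1-46: 46 each from A, B, C, D, E, F = 46*6 = 276 chips; eligible A, B, C, D, E, F
Layer 47-59: 13 each from A, C, D, E, F = 13*5 = 65 chips; eligible A, C, D, E, F
Layer 60-61: 2 each from A, C, E, F = 2*4 = 8 chips; eligible A, C, E, F
Layer 62-70: 9 each from C, E, F = 9*3 = 27 chips; eligible C, E, F
Layer 71-159: 89 each from C, F = 89*2 = 178 chips; eligible C, F

Pot 1: 276 chips, eligible: A, B, C, D, E, F
Pot 2: 65 chips, eligible: A, C, D, E, F
Pot 3: 8 chips, eligible: A, C, E, F
Pot 4: 27 chips, eligible: C, E, F
Pot 5: 178 chips, eligible: C, F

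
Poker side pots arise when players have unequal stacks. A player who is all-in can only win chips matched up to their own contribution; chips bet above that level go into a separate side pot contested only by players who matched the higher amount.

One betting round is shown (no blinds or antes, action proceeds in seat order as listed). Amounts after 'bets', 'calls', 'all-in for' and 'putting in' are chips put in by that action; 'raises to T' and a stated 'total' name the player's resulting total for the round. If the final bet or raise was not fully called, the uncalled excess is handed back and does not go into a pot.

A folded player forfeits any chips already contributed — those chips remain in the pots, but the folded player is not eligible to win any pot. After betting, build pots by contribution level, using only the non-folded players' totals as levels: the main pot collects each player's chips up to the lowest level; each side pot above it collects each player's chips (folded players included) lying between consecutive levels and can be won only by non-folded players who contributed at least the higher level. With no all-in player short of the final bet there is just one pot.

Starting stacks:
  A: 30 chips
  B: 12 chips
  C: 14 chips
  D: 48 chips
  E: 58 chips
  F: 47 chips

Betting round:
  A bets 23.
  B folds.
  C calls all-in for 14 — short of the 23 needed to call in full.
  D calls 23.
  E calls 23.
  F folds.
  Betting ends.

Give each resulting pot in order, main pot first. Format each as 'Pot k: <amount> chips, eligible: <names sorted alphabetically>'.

Contributions: A=23, C=14, D=23, E=23
Folded: B, F
Pot levels (distinct totals of non-folded players): 14, 23
Layer 1-14: 14 each from A, C, D, E = 14*4 = 56 chips; eligible A, C, D, E
Layer 15-23: 9 each from A, D, E = 9*3 = 27 chips; eligible A, D, E

Pot 1: 56 chips, eligible: A, C, D, E
Pot 2: 27 chips, eligible: A, D, E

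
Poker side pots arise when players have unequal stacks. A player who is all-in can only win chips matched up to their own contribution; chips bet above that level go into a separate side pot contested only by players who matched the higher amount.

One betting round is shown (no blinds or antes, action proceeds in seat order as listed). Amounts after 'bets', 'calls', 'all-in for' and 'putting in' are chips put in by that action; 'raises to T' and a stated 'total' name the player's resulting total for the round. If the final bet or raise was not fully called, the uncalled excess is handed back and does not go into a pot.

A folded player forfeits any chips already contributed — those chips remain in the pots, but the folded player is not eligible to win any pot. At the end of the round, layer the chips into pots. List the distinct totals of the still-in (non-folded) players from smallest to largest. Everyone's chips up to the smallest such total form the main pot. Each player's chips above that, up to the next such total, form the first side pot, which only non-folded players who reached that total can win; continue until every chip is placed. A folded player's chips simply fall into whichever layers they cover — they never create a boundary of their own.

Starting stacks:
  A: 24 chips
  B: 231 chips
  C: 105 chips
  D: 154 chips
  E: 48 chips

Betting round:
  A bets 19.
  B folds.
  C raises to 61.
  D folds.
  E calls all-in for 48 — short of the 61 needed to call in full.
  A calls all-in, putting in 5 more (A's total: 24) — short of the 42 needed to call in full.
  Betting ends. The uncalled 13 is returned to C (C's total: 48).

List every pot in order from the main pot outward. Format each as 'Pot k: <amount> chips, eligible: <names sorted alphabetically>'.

Pot 1: 72 chips, eligible: A, C, E
Pot 2: 48 chips, eligible: C, E

Derivation:
Contributions (after 13 returned to C): A=24, C=48, E=48
Folded: B, D
Pot levels (distinct totals of non-folded players): 24, 48
Layer 1-24: 24 each from A, C, E = 24*3 = 72 chips; eligible A, C, E
Layer 25-48: 24 each from C, E = 24*2 = 48 chips; eligible C, E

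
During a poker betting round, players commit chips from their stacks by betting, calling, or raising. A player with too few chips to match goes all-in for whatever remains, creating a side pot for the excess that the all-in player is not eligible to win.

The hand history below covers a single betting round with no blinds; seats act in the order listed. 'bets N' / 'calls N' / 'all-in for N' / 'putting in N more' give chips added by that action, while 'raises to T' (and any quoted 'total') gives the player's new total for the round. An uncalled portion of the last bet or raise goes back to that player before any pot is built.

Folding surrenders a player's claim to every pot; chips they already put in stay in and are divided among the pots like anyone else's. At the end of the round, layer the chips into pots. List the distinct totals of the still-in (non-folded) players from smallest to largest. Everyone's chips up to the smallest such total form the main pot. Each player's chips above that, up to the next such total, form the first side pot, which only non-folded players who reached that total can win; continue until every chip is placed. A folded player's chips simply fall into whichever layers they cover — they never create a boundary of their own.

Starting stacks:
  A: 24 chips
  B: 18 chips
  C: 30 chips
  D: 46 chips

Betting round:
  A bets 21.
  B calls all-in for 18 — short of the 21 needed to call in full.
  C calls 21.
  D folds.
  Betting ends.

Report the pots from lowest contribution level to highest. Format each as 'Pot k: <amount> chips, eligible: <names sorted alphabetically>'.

Contributions: A=21, B=18, C=21
Folded: D
Pot levels (distinct totals of non-folded players): 18, 21
Layer 1-18: 18 each from A, B, C = 18*3 = 54 chips; eligible A, B, C
Layer 19-21: 3 each from A, C = 3*2 = 6 chips; eligible A, C

Pot 1: 54 chips, eligible: A, B, C
Pot 2: 6 chips, eligible: A, C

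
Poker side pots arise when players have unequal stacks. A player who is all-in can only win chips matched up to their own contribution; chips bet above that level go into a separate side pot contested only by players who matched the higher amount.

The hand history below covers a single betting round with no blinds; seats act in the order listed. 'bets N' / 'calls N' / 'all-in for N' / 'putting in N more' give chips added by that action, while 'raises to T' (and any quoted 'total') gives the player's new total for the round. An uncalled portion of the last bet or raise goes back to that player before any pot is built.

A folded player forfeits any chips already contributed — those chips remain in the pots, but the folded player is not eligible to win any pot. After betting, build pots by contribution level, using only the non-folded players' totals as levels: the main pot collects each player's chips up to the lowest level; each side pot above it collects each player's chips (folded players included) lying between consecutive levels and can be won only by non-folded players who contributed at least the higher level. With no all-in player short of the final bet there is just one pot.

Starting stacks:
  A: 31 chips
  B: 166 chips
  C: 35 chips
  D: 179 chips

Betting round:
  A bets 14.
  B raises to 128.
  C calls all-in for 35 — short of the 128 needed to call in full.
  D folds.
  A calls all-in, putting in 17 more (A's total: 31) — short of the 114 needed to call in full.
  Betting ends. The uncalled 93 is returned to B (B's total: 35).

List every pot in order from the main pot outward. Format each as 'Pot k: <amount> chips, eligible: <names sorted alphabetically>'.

Contributions (after 93 returned to B): A=31, B=35, C=35
Folded: D
Pot levels (distinct totals of non-folded players): 31, 35
Layer 1-31: 31 each from A, B, C = 31*3 = 93 chips; eligible A, B, C
Layer 32-35: 4 each from B, C = 4*2 = 8 chips; eligible B, C

Pot 1: 93 chips, eligible: A, B, C
Pot 2: 8 chips, eligible: B, C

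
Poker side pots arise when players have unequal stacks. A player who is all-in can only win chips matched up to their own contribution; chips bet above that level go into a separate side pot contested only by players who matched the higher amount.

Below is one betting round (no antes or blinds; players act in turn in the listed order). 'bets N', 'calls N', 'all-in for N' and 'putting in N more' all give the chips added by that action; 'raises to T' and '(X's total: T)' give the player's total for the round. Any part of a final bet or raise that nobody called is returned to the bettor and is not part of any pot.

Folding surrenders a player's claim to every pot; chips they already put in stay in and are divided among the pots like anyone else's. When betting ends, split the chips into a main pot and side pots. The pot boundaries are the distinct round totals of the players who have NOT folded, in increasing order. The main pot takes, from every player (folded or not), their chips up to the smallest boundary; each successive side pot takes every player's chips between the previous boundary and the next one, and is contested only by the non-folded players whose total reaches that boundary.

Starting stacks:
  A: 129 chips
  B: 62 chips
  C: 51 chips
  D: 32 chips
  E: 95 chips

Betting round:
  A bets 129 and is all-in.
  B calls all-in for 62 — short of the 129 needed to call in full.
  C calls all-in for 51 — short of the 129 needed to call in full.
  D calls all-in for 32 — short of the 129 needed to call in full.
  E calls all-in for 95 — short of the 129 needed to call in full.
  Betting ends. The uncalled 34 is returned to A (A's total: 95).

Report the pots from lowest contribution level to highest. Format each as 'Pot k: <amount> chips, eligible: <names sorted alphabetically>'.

Pot 1: 160 chips, eligible: A, B, C, D, E
Pot 2: 76 chips, eligible: A, B, C, E
Pot 3: 33 chips, eligible: A, B, E
Pot 4: 66 chips, eligible: A, E

Derivation:
Contributions (after 34 returned to A): A=95, B=62, C=51, D=32, E=95
Pot levels (distinct totals of non-folded players): 32, 51, 62, 95
Layer 1-32: 32 each from A, B, C, D, E = 32*5 = 160 chips; eligible A, B, C, D, E
Layer 33-51: 19 each from A, B, C, E = 19*4 = 76 chips; eligible A, B, C, E
Layer 52-62: 11 each from A, B, E = 11*3 = 33 chips; eligible A, B, E
Layer 63-95: 33 each from A, E = 33*2 = 66 chips; eligible A, E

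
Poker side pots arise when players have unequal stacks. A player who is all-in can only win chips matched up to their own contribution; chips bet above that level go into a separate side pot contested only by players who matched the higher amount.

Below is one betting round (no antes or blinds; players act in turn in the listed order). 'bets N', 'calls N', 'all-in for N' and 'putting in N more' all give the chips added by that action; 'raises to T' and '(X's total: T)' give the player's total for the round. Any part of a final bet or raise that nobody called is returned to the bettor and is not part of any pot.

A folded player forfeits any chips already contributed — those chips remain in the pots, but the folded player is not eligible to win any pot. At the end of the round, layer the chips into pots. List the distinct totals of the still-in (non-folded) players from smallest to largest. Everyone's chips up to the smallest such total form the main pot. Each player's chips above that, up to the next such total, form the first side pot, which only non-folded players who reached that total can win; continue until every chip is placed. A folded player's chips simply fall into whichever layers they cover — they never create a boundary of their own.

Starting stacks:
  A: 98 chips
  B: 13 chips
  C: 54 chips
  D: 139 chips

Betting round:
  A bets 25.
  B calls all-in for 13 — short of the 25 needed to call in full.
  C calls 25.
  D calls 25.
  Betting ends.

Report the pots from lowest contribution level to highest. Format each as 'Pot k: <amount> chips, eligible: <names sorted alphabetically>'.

Contributions: A=25, B=13, C=25, D=25
Pot levels (distinct totals of non-folded players): 13, 25
Layer 1-13: 13 each from A, B, C, D = 13*4 = 52 chips; eligible A, B, C, D
Layer 14-25: 12 each from A, C, D = 12*3 = 36 chips; eligible A, C, D

Pot 1: 52 chips, eligible: A, B, C, D
Pot 2: 36 chips, eligible: A, C, D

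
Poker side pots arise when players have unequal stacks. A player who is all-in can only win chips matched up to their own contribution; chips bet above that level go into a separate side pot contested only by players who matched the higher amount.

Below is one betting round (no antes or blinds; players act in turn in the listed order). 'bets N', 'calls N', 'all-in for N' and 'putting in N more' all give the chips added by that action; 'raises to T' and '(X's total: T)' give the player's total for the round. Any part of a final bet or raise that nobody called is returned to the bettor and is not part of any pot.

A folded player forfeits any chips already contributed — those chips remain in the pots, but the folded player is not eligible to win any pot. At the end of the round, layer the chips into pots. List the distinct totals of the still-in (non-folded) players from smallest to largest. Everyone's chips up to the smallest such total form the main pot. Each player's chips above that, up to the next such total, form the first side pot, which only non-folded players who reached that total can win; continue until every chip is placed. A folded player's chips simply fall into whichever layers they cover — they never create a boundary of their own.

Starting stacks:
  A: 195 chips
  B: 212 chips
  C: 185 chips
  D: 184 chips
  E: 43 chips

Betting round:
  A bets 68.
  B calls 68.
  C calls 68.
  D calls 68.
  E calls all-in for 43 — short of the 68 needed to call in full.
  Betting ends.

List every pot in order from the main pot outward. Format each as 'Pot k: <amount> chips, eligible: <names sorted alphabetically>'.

Contributions: A=68, B=68, C=68, D=68, E=43
Pot levels (distinct totals of non-folded players): 43, 68
Layer 1-43: 43 each from A, B, C, D, E = 43*5 = 215 chips; eligible A, B, C, D, E
Layer 44-68: 25 each from A, B, C, D = 25*4 = 100 chips; eligible A, B, C, D

Pot 1: 215 chips, eligible: A, B, C, D, E
Pot 2: 100 chips, eligible: A, B, C, D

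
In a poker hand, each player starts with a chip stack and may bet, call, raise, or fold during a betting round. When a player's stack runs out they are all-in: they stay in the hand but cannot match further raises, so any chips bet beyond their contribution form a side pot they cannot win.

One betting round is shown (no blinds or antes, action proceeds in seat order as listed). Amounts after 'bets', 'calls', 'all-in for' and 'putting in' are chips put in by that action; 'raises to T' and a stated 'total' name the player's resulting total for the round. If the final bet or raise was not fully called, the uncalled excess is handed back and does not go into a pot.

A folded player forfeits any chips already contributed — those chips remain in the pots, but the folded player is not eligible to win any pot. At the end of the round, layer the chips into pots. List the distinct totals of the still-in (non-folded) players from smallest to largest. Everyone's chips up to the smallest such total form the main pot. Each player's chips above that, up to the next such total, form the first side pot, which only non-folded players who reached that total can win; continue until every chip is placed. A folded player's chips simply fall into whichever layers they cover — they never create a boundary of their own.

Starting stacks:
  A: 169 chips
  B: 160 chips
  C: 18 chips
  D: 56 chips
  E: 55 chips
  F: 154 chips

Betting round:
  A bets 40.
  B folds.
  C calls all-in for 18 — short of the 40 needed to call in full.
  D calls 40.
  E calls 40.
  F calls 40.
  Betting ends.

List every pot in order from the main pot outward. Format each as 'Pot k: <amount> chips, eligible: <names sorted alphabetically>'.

Pot 1: 90 chips, eligible: A, C, D, E, F
Pot 2: 88 chips, eligible: A, D, E, F

Derivation:
Contributions: A=40, C=18, D=40, E=40, F=40
Folded: B
Pot levels (distinct totals of non-folded players): 18, 40
Layer 1-18: 18 each from A, C, D, E, F = 18*5 = 90 chips; eligible A, C, D, E, F
Layer 19-40: 22 each from A, D, E, F = 22*4 = 88 chips; eligible A, D, E, F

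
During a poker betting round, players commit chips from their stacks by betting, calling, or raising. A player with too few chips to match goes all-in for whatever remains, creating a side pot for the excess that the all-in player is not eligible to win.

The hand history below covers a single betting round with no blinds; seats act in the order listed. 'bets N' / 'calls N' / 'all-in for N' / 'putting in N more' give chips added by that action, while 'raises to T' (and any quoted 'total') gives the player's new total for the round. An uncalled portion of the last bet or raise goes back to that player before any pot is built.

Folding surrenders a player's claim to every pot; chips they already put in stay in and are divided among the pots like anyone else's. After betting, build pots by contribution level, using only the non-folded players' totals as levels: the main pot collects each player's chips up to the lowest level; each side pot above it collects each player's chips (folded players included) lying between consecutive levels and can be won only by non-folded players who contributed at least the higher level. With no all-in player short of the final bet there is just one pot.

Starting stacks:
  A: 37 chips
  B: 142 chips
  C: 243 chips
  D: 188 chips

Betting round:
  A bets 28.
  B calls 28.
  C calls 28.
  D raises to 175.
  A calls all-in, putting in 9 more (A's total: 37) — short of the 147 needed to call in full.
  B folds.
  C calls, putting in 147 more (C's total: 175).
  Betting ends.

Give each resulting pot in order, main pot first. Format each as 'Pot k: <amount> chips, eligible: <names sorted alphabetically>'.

Contributions: A=37, B=28, C=175, D=175
Folded: B
Pot levels (distinct totals of non-folded players): 37, 175
Layer 1-37: A 37 + B 28 + C 37 + D 37 = 139 chips; eligible A, C, D
Layer 38-175: 138 each from C, D = 138*2 = 276 chips; eligible C, D

Pot 1: 139 chips, eligible: A, C, D
Pot 2: 276 chips, eligible: C, D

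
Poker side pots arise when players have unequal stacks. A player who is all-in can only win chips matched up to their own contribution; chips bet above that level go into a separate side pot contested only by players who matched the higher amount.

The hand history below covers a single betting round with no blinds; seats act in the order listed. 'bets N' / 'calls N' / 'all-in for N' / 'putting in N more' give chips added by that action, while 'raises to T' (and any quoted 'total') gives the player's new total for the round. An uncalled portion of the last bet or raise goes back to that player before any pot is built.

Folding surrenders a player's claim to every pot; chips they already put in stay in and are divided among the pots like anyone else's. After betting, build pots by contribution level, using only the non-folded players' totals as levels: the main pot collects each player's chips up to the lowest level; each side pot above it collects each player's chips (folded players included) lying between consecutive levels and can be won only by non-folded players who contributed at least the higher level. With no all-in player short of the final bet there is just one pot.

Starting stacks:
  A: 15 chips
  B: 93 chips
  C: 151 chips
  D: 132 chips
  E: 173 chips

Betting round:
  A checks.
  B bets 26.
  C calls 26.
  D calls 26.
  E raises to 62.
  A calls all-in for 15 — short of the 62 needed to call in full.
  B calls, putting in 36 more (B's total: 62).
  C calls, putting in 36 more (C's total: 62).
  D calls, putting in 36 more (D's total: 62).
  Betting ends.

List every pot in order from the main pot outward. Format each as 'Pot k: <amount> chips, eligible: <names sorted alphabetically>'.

Contributions: A=15, B=62, C=62, D=62, E=62
Pot levels (distinct totals of non-folded players): 15, 62
Layer 1-15: 15 each from A, B, C, D, E = 15*5 = 75 chips; eligible A, B, C, D, E
Layer 16-62: 47 each from B, C, D, E = 47*4 = 188 chips; eligible B, C, D, E

Pot 1: 75 chips, eligible: A, B, C, D, E
Pot 2: 188 chips, eligible: B, C, D, E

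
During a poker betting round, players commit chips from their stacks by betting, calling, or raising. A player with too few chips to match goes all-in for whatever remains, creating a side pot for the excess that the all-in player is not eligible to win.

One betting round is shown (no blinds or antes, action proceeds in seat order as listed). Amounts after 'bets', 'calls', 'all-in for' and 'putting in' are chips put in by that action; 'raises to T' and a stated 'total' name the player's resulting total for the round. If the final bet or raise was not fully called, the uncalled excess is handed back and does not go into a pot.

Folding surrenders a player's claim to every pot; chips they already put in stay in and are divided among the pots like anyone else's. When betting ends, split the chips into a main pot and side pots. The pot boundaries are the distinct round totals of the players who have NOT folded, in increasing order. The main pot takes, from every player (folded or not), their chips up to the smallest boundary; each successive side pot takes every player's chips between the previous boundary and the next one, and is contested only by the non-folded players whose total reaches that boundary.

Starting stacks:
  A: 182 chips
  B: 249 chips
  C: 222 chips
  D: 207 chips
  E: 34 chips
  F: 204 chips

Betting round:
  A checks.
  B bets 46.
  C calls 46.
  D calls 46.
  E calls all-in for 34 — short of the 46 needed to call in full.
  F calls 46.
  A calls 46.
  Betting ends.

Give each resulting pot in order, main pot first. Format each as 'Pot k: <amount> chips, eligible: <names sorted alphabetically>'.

Pot 1: 204 chips, eligible: A, B, C, D, E, F
Pot 2: 60 chips, eligible: A, B, C, D, F

Derivation:
Contributions: A=46, B=46, C=46, D=46, E=34, F=46
Pot levels (distinct totals of non-folded players): 34, 46
Layer 1-34: 34 each from A, B, C, D, E, F = 34*6 = 204 chips; eligible A, B, C, D, E, F
Layer 35-46: 12 each from A, B, C, D, F = 12*5 = 60 chips; eligible A, B, C, D, F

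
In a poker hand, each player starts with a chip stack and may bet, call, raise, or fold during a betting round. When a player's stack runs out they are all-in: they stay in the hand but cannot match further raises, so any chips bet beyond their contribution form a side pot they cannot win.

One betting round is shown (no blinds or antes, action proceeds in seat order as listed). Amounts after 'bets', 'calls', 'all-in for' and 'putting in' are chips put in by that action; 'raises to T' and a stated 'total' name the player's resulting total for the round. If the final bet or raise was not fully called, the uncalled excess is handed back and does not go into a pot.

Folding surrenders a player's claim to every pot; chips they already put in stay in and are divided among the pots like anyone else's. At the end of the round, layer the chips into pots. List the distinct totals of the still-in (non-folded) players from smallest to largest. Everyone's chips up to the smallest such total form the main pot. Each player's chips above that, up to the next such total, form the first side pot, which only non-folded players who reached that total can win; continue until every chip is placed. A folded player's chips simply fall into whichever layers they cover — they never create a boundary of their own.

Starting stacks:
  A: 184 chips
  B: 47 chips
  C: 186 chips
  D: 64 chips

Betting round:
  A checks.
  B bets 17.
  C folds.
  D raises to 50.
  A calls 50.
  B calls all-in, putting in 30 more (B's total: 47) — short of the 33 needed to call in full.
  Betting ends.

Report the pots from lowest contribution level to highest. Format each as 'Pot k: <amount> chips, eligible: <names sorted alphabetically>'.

Contributions: A=50, B=47, D=50
Folded: C
Pot levels (distinct totals of non-folded players): 47, 50
Layer 1-47: 47 each from A, B, D = 47*3 = 141 chips; eligible A, B, D
Layer 48-50: 3 each from A, D = 3*2 = 6 chips; eligible A, D

Pot 1: 141 chips, eligible: A, B, D
Pot 2: 6 chips, eligible: A, D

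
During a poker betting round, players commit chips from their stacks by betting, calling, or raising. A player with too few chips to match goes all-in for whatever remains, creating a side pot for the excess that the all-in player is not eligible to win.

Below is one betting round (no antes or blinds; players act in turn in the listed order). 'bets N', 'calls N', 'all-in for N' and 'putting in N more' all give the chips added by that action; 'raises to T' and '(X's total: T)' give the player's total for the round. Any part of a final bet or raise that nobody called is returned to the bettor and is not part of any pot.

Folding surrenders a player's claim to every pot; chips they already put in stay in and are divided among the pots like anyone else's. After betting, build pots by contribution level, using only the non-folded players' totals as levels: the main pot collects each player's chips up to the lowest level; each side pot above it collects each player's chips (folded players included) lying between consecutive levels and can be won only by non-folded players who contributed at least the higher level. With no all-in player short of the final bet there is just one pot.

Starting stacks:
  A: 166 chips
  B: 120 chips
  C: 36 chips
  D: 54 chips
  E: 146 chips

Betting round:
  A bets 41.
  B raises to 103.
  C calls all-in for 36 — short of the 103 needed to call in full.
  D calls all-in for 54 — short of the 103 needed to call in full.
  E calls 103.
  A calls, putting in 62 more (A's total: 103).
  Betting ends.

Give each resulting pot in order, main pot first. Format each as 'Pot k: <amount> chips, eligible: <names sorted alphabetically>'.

Contributions: A=103, B=103, C=36, D=54, E=103
Pot levels (distinct totals of non-folded players): 36, 54, 103
Layer 1-36: 36 each from A, B, C, D, E = 36*5 = 180 chips; eligible A, B, C, D, E
Layer 37-54: 18 each from A, B, D, E = 18*4 = 72 chips; eligible A, B, D, E
Layer 55-103: 49 each from A, B, E = 49*3 = 147 chips; eligible A, B, E

Pot 1: 180 chips, eligible: A, B, C, D, E
Pot 2: 72 chips, eligible: A, B, D, E
Pot 3: 147 chips, eligible: A, B, E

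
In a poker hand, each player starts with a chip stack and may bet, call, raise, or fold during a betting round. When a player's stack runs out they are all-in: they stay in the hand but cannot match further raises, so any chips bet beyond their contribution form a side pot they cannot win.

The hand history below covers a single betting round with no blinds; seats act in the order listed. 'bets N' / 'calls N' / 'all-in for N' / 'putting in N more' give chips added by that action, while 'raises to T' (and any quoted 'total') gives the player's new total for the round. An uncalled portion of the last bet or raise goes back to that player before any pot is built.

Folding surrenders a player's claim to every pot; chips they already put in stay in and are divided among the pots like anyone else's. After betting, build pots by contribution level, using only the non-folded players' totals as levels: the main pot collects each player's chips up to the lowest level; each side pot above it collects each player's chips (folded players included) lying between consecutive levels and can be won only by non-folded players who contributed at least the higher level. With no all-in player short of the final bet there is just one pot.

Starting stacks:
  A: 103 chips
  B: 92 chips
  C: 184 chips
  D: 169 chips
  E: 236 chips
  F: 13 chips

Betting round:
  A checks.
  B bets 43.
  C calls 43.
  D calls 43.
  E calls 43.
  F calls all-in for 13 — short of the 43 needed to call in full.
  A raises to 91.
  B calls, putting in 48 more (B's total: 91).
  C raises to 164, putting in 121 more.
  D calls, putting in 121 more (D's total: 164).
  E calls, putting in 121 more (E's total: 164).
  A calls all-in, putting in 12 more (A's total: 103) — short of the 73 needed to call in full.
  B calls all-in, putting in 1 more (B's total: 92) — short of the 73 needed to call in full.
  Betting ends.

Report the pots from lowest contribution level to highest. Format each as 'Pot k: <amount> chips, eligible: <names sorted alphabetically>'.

Contributions: A=103, B=92, C=164, D=164, E=164, F=13
Pot levels (distinct totals of non-folded players): 13, 92, 103, 164
Layer 1-13: 13 each from A, B, C, D, E, F = 13*6 = 78 chips; eligible A, B, C, D, E, F
Layer 14-92: 79 each from A, B, C, D, E = 79*5 = 395 chips; eligible A, B, C, D, E
Layer 93-103: 11 each from A, C, D, E = 11*4 = 44 chips; eligible A, C, D, E
Layer 104-164: 61 each from C, D, E = 61*3 = 183 chips; eligible C, D, E

Pot 1: 78 chips, eligible: A, B, C, D, E, F
Pot 2: 395 chips, eligible: A, B, C, D, E
Pot 3: 44 chips, eligible: A, C, D, E
Pot 4: 183 chips, eligible: C, D, E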